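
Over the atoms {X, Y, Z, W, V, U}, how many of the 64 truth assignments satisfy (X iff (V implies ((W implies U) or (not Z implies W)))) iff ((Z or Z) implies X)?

Initial set: {((X iff (V implies ((W implies U) or (not Z implies W)))) iff ((Z or Z) implies X))}.
((X iff (V implies ((W implies U) or (not Z implies W)))) iff ((Z or Z) implies X)): β-rule — branch into (X iff (V implies ((W implies U) or (not Z implies W)))), ((Z or Z) implies X)  //  not (X iff (V implies ((W implies U) or (not Z implies W)))), not ((Z or Z) implies X).
  branch 1 (add (X iff (V implies ((W implies U) or (not Z implies W)))), ((Z or Z) implies X)):
    (X iff (V implies ((W implies U) or (not Z implies W)))): β-rule — branch into X, (V implies ((W implies U) or (not Z implies W)))  //  not X, not (V implies ((W implies U) or (not Z implies W))).
      branch 1.1 (add X, (V implies ((W implies U) or (not Z implies W)))):
        ((Z or Z) implies X): β-rule — branch into not (Z or Z)  //  X.
          branch 1.1.1 (add not (Z or Z)):
            not (Z or Z): α-rule — add not Z, not Z.
            (V implies ((W implies U) or (not Z implies W))): β-rule — branch into not V  //  ((W implies U) or (not Z implies W)).
              branch 1.1.1.1 (add not V):
                ○ open, literals {V=F, X=T, Z=F}.
              branch 1.1.1.2 (add ((W implies U) or (not Z implies W))):
                ((W implies U) or (not Z implies W)): β-rule — branch into (W implies U)  //  (not Z implies W).
                  branch 1.1.1.2.1 (add (W implies U)):
                    (W implies U): β-rule — branch into not W  //  U.
                      branch 1.1.1.2.1.1 (add not W):
                        ○ open, literals {W=F, X=T, Z=F}.
                      branch 1.1.1.2.1.2 (add U):
                        ○ open, literals {U=T, X=T, Z=F}.
                  branch 1.1.1.2.2 (add (not Z implies W)):
                    (not Z implies W): β-rule — branch into not not Z  //  W.
                      branch 1.1.1.2.2.1 (add not not Z):
                        × closes — contains both Z and not Z.
                      branch 1.1.1.2.2.2 (add W):
                        ○ open, literals {W=T, X=T, Z=F}.
          branch 1.1.2 (add X):
            (V implies ((W implies U) or (not Z implies W))): β-rule — branch into not V  //  ((W implies U) or (not Z implies W)).
              branch 1.1.2.1 (add not V):
                ○ open, literals {V=F, X=T}.
              branch 1.1.2.2 (add ((W implies U) or (not Z implies W))):
                ((W implies U) or (not Z implies W)): β-rule — branch into (W implies U)  //  (not Z implies W).
                  branch 1.1.2.2.1 (add (W implies U)):
                    (W implies U): β-rule — branch into not W  //  U.
                      branch 1.1.2.2.1.1 (add not W):
                        ○ open, literals {W=F, X=T}.
                      branch 1.1.2.2.1.2 (add U):
                        ○ open, literals {U=T, X=T}.
                  branch 1.1.2.2.2 (add (not Z implies W)):
                    (not Z implies W): β-rule — branch into not not Z  //  W.
                      branch 1.1.2.2.2.1 (add not not Z):
                        ○ open, literals {X=T, Z=T}.
                      branch 1.1.2.2.2.2 (add W):
                        ○ open, literals {W=T, X=T}.
      branch 1.2 (add not X, not (V implies ((W implies U) or (not Z implies W)))):
        not (V implies ((W implies U) or (not Z implies W))): α-rule — add V, not ((W implies U) or (not Z implies W)).
        not ((W implies U) or (not Z implies W)): α-rule — add not (W implies U), not (not Z implies W).
        not (W implies U): α-rule — add W, not U.
        not (not Z implies W): α-rule — add not Z, not W.
        × closes — contains both W and not W.
  branch 2 (add not (X iff (V implies ((W implies U) or (not Z implies W)))), not ((Z or Z) implies X)):
    not ((Z or Z) implies X): α-rule — add (Z or Z), not X.
    not (X iff (V implies ((W implies U) or (not Z implies W)))): β-rule — branch into X, not (V implies ((W implies U) or (not Z implies W)))  //  not X, (V implies ((W implies U) or (not Z implies W))).
      branch 2.1 (add X, not (V implies ((W implies U) or (not Z implies W)))):
        × closes — contains both X and not X.
      branch 2.2 (add not X, (V implies ((W implies U) or (not Z implies W)))):
        (Z or Z): β-rule — branch into Z  //  Z.
          branch 2.2.1 (add Z):
            (V implies ((W implies U) or (not Z implies W))): β-rule — branch into not V  //  ((W implies U) or (not Z implies W)).
              branch 2.2.1.1 (add not V):
                ○ open, literals {V=F, X=F, Z=T}.
              branch 2.2.1.2 (add ((W implies U) or (not Z implies W))):
                ((W implies U) or (not Z implies W)): β-rule — branch into (W implies U)  //  (not Z implies W).
                  branch 2.2.1.2.1 (add (W implies U)):
                    (W implies U): β-rule — branch into not W  //  U.
                      branch 2.2.1.2.1.1 (add not W):
                        ○ open, literals {W=F, X=F, Z=T}.
                      branch 2.2.1.2.1.2 (add U):
                        ○ open, literals {U=T, X=F, Z=T}.
                  branch 2.2.1.2.2 (add (not Z implies W)):
                    (not Z implies W): β-rule — branch into not not Z  //  W.
                      branch 2.2.1.2.2.1 (add not not Z):
                        ○ open, literals {X=F, Z=T}.
                      branch 2.2.1.2.2.2 (add W):
                        ○ open, literals {W=T, X=F, Z=T}.
          branch 2.2.2 (add Z):
            (V implies ((W implies U) or (not Z implies W))): β-rule — branch into not V  //  ((W implies U) or (not Z implies W)).
              branch 2.2.2.1 (add not V):
                ○ open, literals {V=F, X=F, Z=T}.
              branch 2.2.2.2 (add ((W implies U) or (not Z implies W))):
                ((W implies U) or (not Z implies W)): β-rule — branch into (W implies U)  //  (not Z implies W).
                  branch 2.2.2.2.1 (add (W implies U)):
                    (W implies U): β-rule — branch into not W  //  U.
                      branch 2.2.2.2.1.1 (add not W):
                        ○ open, literals {W=F, X=F, Z=T}.
                      branch 2.2.2.2.1.2 (add U):
                        ○ open, literals {U=T, X=F, Z=T}.
                  branch 2.2.2.2.2 (add (not Z implies W)):
                    (not Z implies W): β-rule — branch into not not Z  //  W.
                      branch 2.2.2.2.2.1 (add not not Z):
                        ○ open, literals {X=F, Z=T}.
                      branch 2.2.2.2.2.2 (add W):
                        ○ open, literals {W=T, X=F, Z=T}.
3 branches closed, 19 open.
Each open branch fixes some atoms; the unmentioned ones are free. Counting distinct full assignments: branch {V=F, X=T, Z=F} (Y, W, U) contributes 8 new; branch {W=F, X=T, Z=F} (Y, V, U) contributes 4 new; branch {U=T, X=T, Z=F} (Y, W, V) contributes 2 new; branch {W=T, X=T, Z=F} (Y, V, U) contributes 2 new; branch {V=F, X=T} (Y, Z, W, U) contributes 8 new; branch {W=F, X=T} (Y, Z, V, U) contributes 4 new; branch {U=T, X=T} (Y, Z, W, V) contributes 2 new; branch {X=T, Z=T} (Y, W, V, U) contributes 2 new; branch {W=T, X=T} (Y, Z, V, U) contributes 0 new; branch {V=F, X=F, Z=T} (Y, W, U) contributes 8 new; branch {W=F, X=F, Z=T} (Y, V, U) contributes 4 new; branch {U=T, X=F, Z=T} (Y, W, V) contributes 2 new; branch {X=F, Z=T} (Y, W, V, U) contributes 2 new; branch {W=T, X=F, Z=T} (Y, V, U) contributes 0 new; branch {V=F, X=F, Z=T} (Y, W, U) contributes 0 new; branch {W=F, X=F, Z=T} (Y, V, U) contributes 0 new; branch {U=T, X=F, Z=T} (Y, W, V) contributes 0 new; branch {X=F, Z=T} (Y, W, V, U) contributes 0 new; branch {W=T, X=F, Z=T} (Y, V, U) contributes 0 new. Total: 48.

48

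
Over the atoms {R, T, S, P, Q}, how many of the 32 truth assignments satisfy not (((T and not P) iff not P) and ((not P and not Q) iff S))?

Initial set: {not (((T and not P) iff not P) and ((not P and not Q) iff S))}.
not (((T and not P) iff not P) and ((not P and not Q) iff S)): β-rule — branch into not ((T and not P) iff not P)  //  not ((not P and not Q) iff S).
  branch 1 (add not ((T and not P) iff not P)):
    not ((T and not P) iff not P): β-rule — branch into (T and not P), not not P  //  not (T and not P), not P.
      branch 1.1 (add (T and not P), not not P):
        (T and not P): α-rule — add T, not P.
        × closes — contains both P and not P.
      branch 1.2 (add not (T and not P), not P):
        not (T and not P): β-rule — branch into not T  //  not not P.
          branch 1.2.1 (add not T):
            ○ open, literals {P=0, T=0}.
          branch 1.2.2 (add not not P):
            × closes — contains both P and not P.
  branch 2 (add not ((not P and not Q) iff S)):
    not ((not P and not Q) iff S): β-rule — branch into (not P and not Q), not S  //  not (not P and not Q), S.
      branch 2.1 (add (not P and not Q), not S):
        (not P and not Q): α-rule — add not P, not Q.
        ○ open, literals {P=0, Q=0, S=0}.
      branch 2.2 (add not (not P and not Q), S):
        not (not P and not Q): β-rule — branch into not not P  //  not not Q.
          branch 2.2.1 (add not not P):
            ○ open, literals {P=1, S=1}.
          branch 2.2.2 (add not not Q):
            ○ open, literals {Q=1, S=1}.
2 branches closed, 4 open.
Each open branch fixes some atoms; the unmentioned ones are free. Counting distinct full assignments: branch {P=0, T=0} (R, S, Q) contributes 8 new; branch {P=0, Q=0, S=0} (R, T) contributes 2 new; branch {P=1, S=1} (R, T, Q) contributes 8 new; branch {Q=1, S=1} (R, T, P) contributes 2 new. Total: 20.

20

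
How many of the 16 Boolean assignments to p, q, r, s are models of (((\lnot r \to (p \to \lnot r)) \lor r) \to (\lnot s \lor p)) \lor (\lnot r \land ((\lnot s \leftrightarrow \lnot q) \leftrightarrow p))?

13

Initial set: {((((\lnot r \to (p \to \lnot r)) \lor r) \to (\lnot s \lor p)) \lor (\lnot r \land ((\lnot s \leftrightarrow \lnot q) \leftrightarrow p)))}.
((((\lnot r \to (p \to \lnot r)) \lor r) \to (\lnot s \lor p)) \lor (\lnot r \land ((\lnot s \leftrightarrow \lnot q) \leftrightarrow p))): β-rule — branch into (((\lnot r \to (p \to \lnot r)) \lor r) \to (\lnot s \lor p))  //  (\lnot r \land ((\lnot s \leftrightarrow \lnot q) \leftrightarrow p)).
  branch 1 (add (((\lnot r \to (p \to \lnot r)) \lor r) \to (\lnot s \lor p))):
    (((\lnot r \to (p \to \lnot r)) \lor r) \to (\lnot s \lor p)): β-rule — branch into \lnot ((\lnot r \to (p \to \lnot r)) \lor r)  //  (\lnot s \lor p).
      branch 1.1 (add \lnot ((\lnot r \to (p \to \lnot r)) \lor r)):
        \lnot ((\lnot r \to (p \to \lnot r)) \lor r): α-rule — add \lnot (\lnot r \to (p \to \lnot r)), \lnot r.
        \lnot (\lnot r \to (p \to \lnot r)): α-rule — add \lnot r, \lnot (p \to \lnot r).
        \lnot (p \to \lnot r): α-rule — add p, \lnot \lnot r.
        × closes — contains both r and \lnot r.
      branch 1.2 (add (\lnot s \lor p)):
        (\lnot s \lor p): β-rule — branch into \lnot s  //  p.
          branch 1.2.1 (add \lnot s):
            ○ open, literals {s=0}.
          branch 1.2.2 (add p):
            ○ open, literals {p=1}.
  branch 2 (add (\lnot r \land ((\lnot s \leftrightarrow \lnot q) \leftrightarrow p))):
    (\lnot r \land ((\lnot s \leftrightarrow \lnot q) \leftrightarrow p)): α-rule — add \lnot r, ((\lnot s \leftrightarrow \lnot q) \leftrightarrow p).
    ((\lnot s \leftrightarrow \lnot q) \leftrightarrow p): β-rule — branch into (\lnot s \leftrightarrow \lnot q), p  //  \lnot (\lnot s \leftrightarrow \lnot q), \lnot p.
      branch 2.1 (add (\lnot s \leftrightarrow \lnot q), p):
        (\lnot s \leftrightarrow \lnot q): β-rule — branch into \lnot s, \lnot q  //  \lnot \lnot s, \lnot \lnot q.
          branch 2.1.1 (add \lnot s, \lnot q):
            ○ open, literals {p=1, q=0, r=0, s=0}.
          branch 2.1.2 (add \lnot \lnot s, \lnot \lnot q):
            ○ open, literals {p=1, q=1, r=0, s=1}.
      branch 2.2 (add \lnot (\lnot s \leftrightarrow \lnot q), \lnot p):
        \lnot (\lnot s \leftrightarrow \lnot q): β-rule — branch into \lnot s, \lnot \lnot q  //  \lnot \lnot s, \lnot q.
          branch 2.2.1 (add \lnot s, \lnot \lnot q):
            ○ open, literals {p=0, q=1, r=0, s=0}.
          branch 2.2.2 (add \lnot \lnot s, \lnot q):
            ○ open, literals {p=0, q=0, r=0, s=1}.
1 branch closed, 6 open.
Each open branch fixes some atoms; the unmentioned ones are free. Counting distinct full assignments: branch {s=0} (p, q, r) contributes 8 new; branch {p=1} (q, r, s) contributes 4 new; branch {p=1, q=0, r=0, s=0} (none free) contributes 0 new; branch {p=1, q=1, r=0, s=1} (none free) contributes 0 new; branch {p=0, q=1, r=0, s=0} (none free) contributes 0 new; branch {p=0, q=0, r=0, s=1} (none free) contributes 1 new. Total: 13.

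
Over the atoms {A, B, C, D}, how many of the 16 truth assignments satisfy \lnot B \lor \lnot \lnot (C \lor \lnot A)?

Initial set: {(\lnot B \lor \lnot \lnot (C \lor \lnot A))}.
(\lnot B \lor \lnot \lnot (C \lor \lnot A)): β-rule — branch into \lnot B  //  \lnot \lnot (C \lor \lnot A).
  branch 1 (add \lnot B):
    ○ open, literals {B=0}.
  branch 2 (add \lnot \lnot (C \lor \lnot A)):
    \lnot \lnot (C \lor \lnot A): drop double negation, giving (C \lor \lnot A).
    (C \lor \lnot A): β-rule — branch into C  //  \lnot A.
      branch 2.1 (add C):
        ○ open, literals {C=1}.
      branch 2.2 (add \lnot A):
        ○ open, literals {A=0}.
0 branches closed, 3 open.
Each open branch fixes some atoms; the unmentioned ones are free. Counting distinct full assignments: branch {B=0} (A, C, D) contributes 8 new; branch {C=1} (A, B, D) contributes 4 new; branch {A=0} (B, C, D) contributes 2 new. Total: 14.

14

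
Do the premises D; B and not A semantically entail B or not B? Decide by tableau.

Yes

Initial set: {T D; T (B and not A); F (B or not B)}.
T (B and not A): α-rule — add T B, T not A.
F (B or not B): α-rule — add F B, F not B.
× closes — contains both B and not B.
All 1 branch closes.
Every branch closed, so the premises entail the conclusion.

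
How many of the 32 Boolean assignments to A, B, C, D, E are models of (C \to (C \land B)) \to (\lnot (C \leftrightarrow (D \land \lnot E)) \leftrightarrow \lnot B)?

Initial set: {((C \to (C \land B)) \to (\lnot (C \leftrightarrow (D \land \lnot E)) \leftrightarrow \lnot B))}.
((C \to (C \land B)) \to (\lnot (C \leftrightarrow (D \land \lnot E)) \leftrightarrow \lnot B)): β-rule — branch into \lnot (C \to (C \land B))  //  (\lnot (C \leftrightarrow (D \land \lnot E)) \leftrightarrow \lnot B).
  branch 1 (add \lnot (C \to (C \land B))):
    \lnot (C \to (C \land B)): α-rule — add C, \lnot (C \land B).
    \lnot (C \land B): β-rule — branch into \lnot C  //  \lnot B.
      branch 1.1 (add \lnot C):
        × closes — contains both C and \lnot C.
      branch 1.2 (add \lnot B):
        ○ open, literals {B=false, C=true}.
  branch 2 (add (\lnot (C \leftrightarrow (D \land \lnot E)) \leftrightarrow \lnot B)):
    (\lnot (C \leftrightarrow (D \land \lnot E)) \leftrightarrow \lnot B): β-rule — branch into \lnot (C \leftrightarrow (D \land \lnot E)), \lnot B  //  \lnot \lnot (C \leftrightarrow (D \land \lnot E)), \lnot \lnot B.
      branch 2.1 (add \lnot (C \leftrightarrow (D \land \lnot E)), \lnot B):
        \lnot (C \leftrightarrow (D \land \lnot E)): β-rule — branch into C, \lnot (D \land \lnot E)  //  \lnot C, (D \land \lnot E).
          branch 2.1.1 (add C, \lnot (D \land \lnot E)):
            \lnot (D \land \lnot E): β-rule — branch into \lnot D  //  \lnot \lnot E.
              branch 2.1.1.1 (add \lnot D):
                ○ open, literals {B=false, C=true, D=false}.
              branch 2.1.1.2 (add \lnot \lnot E):
                ○ open, literals {B=false, C=true, E=true}.
          branch 2.1.2 (add \lnot C, (D \land \lnot E)):
            (D \land \lnot E): α-rule — add D, \lnot E.
            ○ open, literals {B=false, C=false, D=true, E=false}.
      branch 2.2 (add \lnot \lnot (C \leftrightarrow (D \land \lnot E)), \lnot \lnot B):
        \lnot \lnot (C \leftrightarrow (D \land \lnot E)): β-rule — branch into C, (D \land \lnot E)  //  \lnot C, \lnot (D \land \lnot E).
          branch 2.2.1 (add C, (D \land \lnot E)):
            (D \land \lnot E): α-rule — add D, \lnot E.
            ○ open, literals {B=true, C=true, D=true, E=false}.
          branch 2.2.2 (add \lnot C, \lnot (D \land \lnot E)):
            \lnot (D \land \lnot E): β-rule — branch into \lnot D  //  \lnot \lnot E.
              branch 2.2.2.1 (add \lnot D):
                ○ open, literals {B=true, C=false, D=false}.
              branch 2.2.2.2 (add \lnot \lnot E):
                ○ open, literals {B=true, C=false, E=true}.
1 branch closed, 7 open.
Each open branch fixes some atoms; the unmentioned ones are free. Counting distinct full assignments: branch {B=false, C=true} (A, D, E) contributes 8 new; branch {B=false, C=true, D=false} (A, E) contributes 0 new; branch {B=false, C=true, E=true} (A, D) contributes 0 new; branch {B=false, C=false, D=true, E=false} (A) contributes 2 new; branch {B=true, C=true, D=true, E=false} (A) contributes 2 new; branch {B=true, C=false, D=false} (A, E) contributes 4 new; branch {B=true, C=false, E=true} (A, D) contributes 2 new. Total: 18.

18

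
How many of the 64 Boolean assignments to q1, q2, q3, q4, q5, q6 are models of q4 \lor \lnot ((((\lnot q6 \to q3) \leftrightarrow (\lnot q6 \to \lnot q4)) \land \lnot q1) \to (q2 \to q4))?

38

Initial set: {(q4 \lor \lnot ((((\lnot q6 \to q3) \leftrightarrow (\lnot q6 \to \lnot q4)) \land \lnot q1) \to (q2 \to q4)))}.
(q4 \lor \lnot ((((\lnot q6 \to q3) \leftrightarrow (\lnot q6 \to \lnot q4)) \land \lnot q1) \to (q2 \to q4))): β-rule — branch into q4  //  \lnot ((((\lnot q6 \to q3) \leftrightarrow (\lnot q6 \to \lnot q4)) \land \lnot q1) \to (q2 \to q4)).
  branch 1 (add q4):
    ○ open, literals {q4=1}.
  branch 2 (add \lnot ((((\lnot q6 \to q3) \leftrightarrow (\lnot q6 \to \lnot q4)) \land \lnot q1) \to (q2 \to q4))):
    \lnot ((((\lnot q6 \to q3) \leftrightarrow (\lnot q6 \to \lnot q4)) \land \lnot q1) \to (q2 \to q4)): α-rule — add (((\lnot q6 \to q3) \leftrightarrow (\lnot q6 \to \lnot q4)) \land \lnot q1), \lnot (q2 \to q4).
    (((\lnot q6 \to q3) \leftrightarrow (\lnot q6 \to \lnot q4)) \land \lnot q1): α-rule — add ((\lnot q6 \to q3) \leftrightarrow (\lnot q6 \to \lnot q4)), \lnot q1.
    \lnot (q2 \to q4): α-rule — add q2, \lnot q4.
    ((\lnot q6 \to q3) \leftrightarrow (\lnot q6 \to \lnot q4)): β-rule — branch into (\lnot q6 \to q3), (\lnot q6 \to \lnot q4)  //  \lnot (\lnot q6 \to q3), \lnot (\lnot q6 \to \lnot q4).
      branch 2.1 (add (\lnot q6 \to q3), (\lnot q6 \to \lnot q4)):
        (\lnot q6 \to q3): β-rule — branch into \lnot \lnot q6  //  q3.
          branch 2.1.1 (add \lnot \lnot q6):
            (\lnot q6 \to \lnot q4): β-rule — branch into \lnot \lnot q6  //  \lnot q4.
              branch 2.1.1.1 (add \lnot \lnot q6):
                ○ open, literals {q1=0, q2=1, q4=0, q6=1}.
              branch 2.1.1.2 (add \lnot q4):
                ○ open, literals {q1=0, q2=1, q4=0, q6=1}.
          branch 2.1.2 (add q3):
            (\lnot q6 \to \lnot q4): β-rule — branch into \lnot \lnot q6  //  \lnot q4.
              branch 2.1.2.1 (add \lnot \lnot q6):
                ○ open, literals {q1=0, q2=1, q3=1, q4=0, q6=1}.
              branch 2.1.2.2 (add \lnot q4):
                ○ open, literals {q1=0, q2=1, q3=1, q4=0}.
      branch 2.2 (add \lnot (\lnot q6 \to q3), \lnot (\lnot q6 \to \lnot q4)):
        \lnot (\lnot q6 \to q3): α-rule — add \lnot q6, \lnot q3.
        \lnot (\lnot q6 \to \lnot q4): α-rule — add \lnot q6, \lnot \lnot q4.
        × closes — contains both q4 and \lnot q4.
1 branch closed, 5 open.
Each open branch fixes some atoms; the unmentioned ones are free. Counting distinct full assignments: branch {q4=1} (q1, q2, q3, q5, q6) contributes 32 new; branch {q1=0, q2=1, q4=0, q6=1} (q3, q5) contributes 4 new; branch {q1=0, q2=1, q4=0, q6=1} (q3, q5) contributes 0 new; branch {q1=0, q2=1, q3=1, q4=0, q6=1} (q5) contributes 0 new; branch {q1=0, q2=1, q3=1, q4=0} (q5, q6) contributes 2 new. Total: 38.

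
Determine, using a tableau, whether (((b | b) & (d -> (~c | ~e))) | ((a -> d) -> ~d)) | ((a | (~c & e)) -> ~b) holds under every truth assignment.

Not valid

Assume the negation and expand:
Initial set: {~((((b | b) & (d -> (~c | ~e))) | ((a -> d) -> ~d)) | ((a | (~c & e)) -> ~b))}.
~((((b | b) & (d -> (~c | ~e))) | ((a -> d) -> ~d)) | ((a | (~c & e)) -> ~b)): α-rule — add ~(((b | b) & (d -> (~c | ~e))) | ((a -> d) -> ~d)), ~((a | (~c & e)) -> ~b).
~(((b | b) & (d -> (~c | ~e))) | ((a -> d) -> ~d)): α-rule — add ~((b | b) & (d -> (~c | ~e))), ~((a -> d) -> ~d).
~((a | (~c & e)) -> ~b): α-rule — add (a | (~c & e)), ~~b.
~((a -> d) -> ~d): α-rule — add (a -> d), ~~d.
~((b | b) & (d -> (~c | ~e))): β-rule — branch into ~(b | b)  //  ~(d -> (~c | ~e)).
  branch 1 (add ~(b | b)):
    ~(b | b): α-rule — add ~b, ~b.
    × closes — contains both b and ~b.
  branch 2 (add ~(d -> (~c | ~e))):
    ~(d -> (~c | ~e)): α-rule — add d, ~(~c | ~e).
    ~(~c | ~e): α-rule — add ~~c, ~~e.
    (a | (~c & e)): β-rule — branch into a  //  (~c & e).
      branch 2.1 (add a):
        (a -> d): β-rule — branch into ~a  //  d.
          branch 2.1.1 (add ~a):
            × closes — contains both a and ~a.
          branch 2.1.2 (add d):
            ○ open, literals {a=1, b=1, c=1, d=1, e=1}.
      branch 2.2 (add (~c & e)):
        (~c & e): α-rule — add ~c, e.
        × closes — contains both c and ~c.
3 branches closed, 1 open.
An open branch gives a countermodel: a=1, b=1, c=1, d=1, e=1 (unmentioned atoms arbitrary); under it the original formula is false.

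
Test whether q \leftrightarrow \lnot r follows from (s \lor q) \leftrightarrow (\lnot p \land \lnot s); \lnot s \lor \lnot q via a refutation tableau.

No

Initial set: {((s \lor q) \leftrightarrow (\lnot p \land \lnot s)); (\lnot s \lor \lnot q); \lnot (q \leftrightarrow \lnot r)}.
((s \lor q) \leftrightarrow (\lnot p \land \lnot s)): β-rule — branch into (s \lor q), (\lnot p \land \lnot s)  //  \lnot (s \lor q), \lnot (\lnot p \land \lnot s).
  branch 1 (add (s \lor q), (\lnot p \land \lnot s)):
    (\lnot p \land \lnot s): α-rule — add \lnot p, \lnot s.
    (\lnot s \lor \lnot q): β-rule — branch into \lnot s  //  \lnot q.
      branch 1.1 (add \lnot s):
        \lnot (q \leftrightarrow \lnot r): β-rule — branch into q, \lnot \lnot r  //  \lnot q, \lnot r.
          branch 1.1.1 (add q, \lnot \lnot r):
            (s \lor q): β-rule — branch into s  //  q.
              branch 1.1.1.1 (add s):
                × closes — contains both s and \lnot s.
              branch 1.1.1.2 (add q):
                ○ open, literals {p=false, q=true, r=true, s=false}.
          branch 1.1.2 (add \lnot q, \lnot r):
            (s \lor q): β-rule — branch into s  //  q.
              branch 1.1.2.1 (add s):
                × closes — contains both s and \lnot s.
              branch 1.1.2.2 (add q):
                × closes — contains both q and \lnot q.
      branch 1.2 (add \lnot q):
        \lnot (q \leftrightarrow \lnot r): β-rule — branch into q, \lnot \lnot r  //  \lnot q, \lnot r.
          branch 1.2.1 (add q, \lnot \lnot r):
            × closes — contains both q and \lnot q.
          branch 1.2.2 (add \lnot q, \lnot r):
            (s \lor q): β-rule — branch into s  //  q.
              branch 1.2.2.1 (add s):
                × closes — contains both s and \lnot s.
              branch 1.2.2.2 (add q):
                × closes — contains both q and \lnot q.
  branch 2 (add \lnot (s \lor q), \lnot (\lnot p \land \lnot s)):
    \lnot (s \lor q): α-rule — add \lnot s, \lnot q.
    (\lnot s \lor \lnot q): β-rule — branch into \lnot s  //  \lnot q.
      branch 2.1 (add \lnot s):
        \lnot (q \leftrightarrow \lnot r): β-rule — branch into q, \lnot \lnot r  //  \lnot q, \lnot r.
          branch 2.1.1 (add q, \lnot \lnot r):
            × closes — contains both q and \lnot q.
          branch 2.1.2 (add \lnot q, \lnot r):
            \lnot (\lnot p \land \lnot s): β-rule — branch into \lnot \lnot p  //  \lnot \lnot s.
              branch 2.1.2.1 (add \lnot \lnot p):
                ○ open, literals {p=true, q=false, r=false, s=false}.
              branch 2.1.2.2 (add \lnot \lnot s):
                × closes — contains both s and \lnot s.
      branch 2.2 (add \lnot q):
        \lnot (q \leftrightarrow \lnot r): β-rule — branch into q, \lnot \lnot r  //  \lnot q, \lnot r.
          branch 2.2.1 (add q, \lnot \lnot r):
            × closes — contains both q and \lnot q.
          branch 2.2.2 (add \lnot q, \lnot r):
            \lnot (\lnot p \land \lnot s): β-rule — branch into \lnot \lnot p  //  \lnot \lnot s.
              branch 2.2.2.1 (add \lnot \lnot p):
                ○ open, literals {p=true, q=false, r=false, s=false}.
              branch 2.2.2.2 (add \lnot \lnot s):
                × closes — contains both s and \lnot s.
10 branches closed, 3 open.
An open branch gives a countermodel: p=false, q=true, r=true, s=false (unmentioned atoms arbitrary); the premises hold there but the conclusion fails.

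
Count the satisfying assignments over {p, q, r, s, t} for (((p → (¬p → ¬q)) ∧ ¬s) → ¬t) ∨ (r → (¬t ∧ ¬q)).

Initial set: {((((p → (¬p → ¬q)) ∧ ¬s) → ¬t) ∨ (r → (¬t ∧ ¬q)))}.
((((p → (¬p → ¬q)) ∧ ¬s) → ¬t) ∨ (r → (¬t ∧ ¬q))): β-rule — branch into (((p → (¬p → ¬q)) ∧ ¬s) → ¬t)  //  (r → (¬t ∧ ¬q)).
  branch 1 (add (((p → (¬p → ¬q)) ∧ ¬s) → ¬t)):
    (((p → (¬p → ¬q)) ∧ ¬s) → ¬t): β-rule — branch into ¬((p → (¬p → ¬q)) ∧ ¬s)  //  ¬t.
      branch 1.1 (add ¬((p → (¬p → ¬q)) ∧ ¬s)):
        ¬((p → (¬p → ¬q)) ∧ ¬s): β-rule — branch into ¬(p → (¬p → ¬q))  //  ¬¬s.
          branch 1.1.1 (add ¬(p → (¬p → ¬q))):
            ¬(p → (¬p → ¬q)): α-rule — add p, ¬(¬p → ¬q).
            ¬(¬p → ¬q): α-rule — add ¬p, ¬¬q.
            × closes — contains both p and ¬p.
          branch 1.1.2 (add ¬¬s):
            ○ open, literals {s=1}.
      branch 1.2 (add ¬t):
        ○ open, literals {t=0}.
  branch 2 (add (r → (¬t ∧ ¬q))):
    (r → (¬t ∧ ¬q)): β-rule — branch into ¬r  //  (¬t ∧ ¬q).
      branch 2.1 (add ¬r):
        ○ open, literals {r=0}.
      branch 2.2 (add (¬t ∧ ¬q)):
        (¬t ∧ ¬q): α-rule — add ¬t, ¬q.
        ○ open, literals {q=0, t=0}.
1 branch closed, 4 open.
Each open branch fixes some atoms; the unmentioned ones are free. Counting distinct full assignments: branch {s=1} (p, q, r, t) contributes 16 new; branch {t=0} (p, q, r, s) contributes 8 new; branch {r=0} (p, q, s, t) contributes 4 new; branch {q=0, t=0} (p, r, s) contributes 0 new. Total: 28.

28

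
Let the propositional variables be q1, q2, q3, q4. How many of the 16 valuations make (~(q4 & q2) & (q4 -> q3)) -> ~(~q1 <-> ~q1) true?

Initial set: {T ((~(q4 & q2) & (q4 -> q3)) -> ~(~q1 <-> ~q1))}.
T ((~(q4 & q2) & (q4 -> q3)) -> ~(~q1 <-> ~q1)): β-rule — branch into F (~(q4 & q2) & (q4 -> q3))  //  T ~(~q1 <-> ~q1).
  branch 1 (add F (~(q4 & q2) & (q4 -> q3))):
    F (~(q4 & q2) & (q4 -> q3)): β-rule — branch into F ~(q4 & q2)  //  F (q4 -> q3).
      branch 1.1 (add F ~(q4 & q2)):
        F ~(q4 & q2): α-rule — add T q4, T q2.
        ○ open, literals {q2=1, q4=1}.
      branch 1.2 (add F (q4 -> q3)):
        F (q4 -> q3): α-rule — add T q4, F q3.
        ○ open, literals {q3=0, q4=1}.
  branch 2 (add T ~(~q1 <-> ~q1)):
    T ~(~q1 <-> ~q1): β-rule — branch into T ~q1, F ~q1  //  F ~q1, T ~q1.
      branch 2.1 (add T ~q1, F ~q1):
        × closes — contains both q1 and ~q1.
      branch 2.2 (add F ~q1, T ~q1):
        × closes — contains both q1 and ~q1.
2 branches closed, 2 open.
Each open branch fixes some atoms; the unmentioned ones are free. Counting distinct full assignments: branch {q2=1, q4=1} (q1, q3) contributes 4 new; branch {q3=0, q4=1} (q1, q2) contributes 2 new. Total: 6.

6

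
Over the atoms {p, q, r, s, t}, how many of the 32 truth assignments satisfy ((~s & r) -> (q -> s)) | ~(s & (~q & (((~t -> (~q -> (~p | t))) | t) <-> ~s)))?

Initial set: {T (((~s & r) -> (q -> s)) | ~(s & (~q & (((~t -> (~q -> (~p | t))) | t) <-> ~s))))}.
T (((~s & r) -> (q -> s)) | ~(s & (~q & (((~t -> (~q -> (~p | t))) | t) <-> ~s)))): β-rule — branch into T ((~s & r) -> (q -> s))  //  T ~(s & (~q & (((~t -> (~q -> (~p | t))) | t) <-> ~s))).
  branch 1 (add T ((~s & r) -> (q -> s))):
    T ((~s & r) -> (q -> s)): β-rule — branch into F (~s & r)  //  T (q -> s).
      branch 1.1 (add F (~s & r)):
        F (~s & r): β-rule — branch into F ~s  //  F r.
          branch 1.1.1 (add F ~s):
            ○ open, literals {s=T}.
          branch 1.1.2 (add F r):
            ○ open, literals {r=F}.
      branch 1.2 (add T (q -> s)):
        T (q -> s): β-rule — branch into F q  //  T s.
          branch 1.2.1 (add F q):
            ○ open, literals {q=F}.
          branch 1.2.2 (add T s):
            ○ open, literals {s=T}.
  branch 2 (add T ~(s & (~q & (((~t -> (~q -> (~p | t))) | t) <-> ~s)))):
    T ~(s & (~q & (((~t -> (~q -> (~p | t))) | t) <-> ~s))): β-rule — branch into F s  //  F (~q & (((~t -> (~q -> (~p | t))) | t) <-> ~s)).
      branch 2.1 (add F s):
        ○ open, literals {s=F}.
      branch 2.2 (add F (~q & (((~t -> (~q -> (~p | t))) | t) <-> ~s))):
        F (~q & (((~t -> (~q -> (~p | t))) | t) <-> ~s)): β-rule — branch into F ~q  //  F (((~t -> (~q -> (~p | t))) | t) <-> ~s).
          branch 2.2.1 (add F ~q):
            ○ open, literals {q=T}.
          branch 2.2.2 (add F (((~t -> (~q -> (~p | t))) | t) <-> ~s)):
            F (((~t -> (~q -> (~p | t))) | t) <-> ~s): β-rule — branch into T ((~t -> (~q -> (~p | t))) | t), F ~s  //  F ((~t -> (~q -> (~p | t))) | t), T ~s.
              branch 2.2.2.1 (add T ((~t -> (~q -> (~p | t))) | t), F ~s):
                T ((~t -> (~q -> (~p | t))) | t): β-rule — branch into T (~t -> (~q -> (~p | t)))  //  T t.
                  branch 2.2.2.1.1 (add T (~t -> (~q -> (~p | t)))):
                    T (~t -> (~q -> (~p | t))): β-rule — branch into F ~t  //  T (~q -> (~p | t)).
                      branch 2.2.2.1.1.1 (add F ~t):
                        ○ open, literals {s=T, t=T}.
                      branch 2.2.2.1.1.2 (add T (~q -> (~p | t))):
                        T (~q -> (~p | t)): β-rule — branch into F ~q  //  T (~p | t).
                          branch 2.2.2.1.1.2.1 (add F ~q):
                            ○ open, literals {q=T, s=T}.
                          branch 2.2.2.1.1.2.2 (add T (~p | t)):
                            T (~p | t): β-rule — branch into T ~p  //  T t.
                              branch 2.2.2.1.1.2.2.1 (add T ~p):
                                ○ open, literals {p=F, s=T}.
                              branch 2.2.2.1.1.2.2.2 (add T t):
                                ○ open, literals {s=T, t=T}.
                  branch 2.2.2.1.2 (add T t):
                    ○ open, literals {s=T, t=T}.
              branch 2.2.2.2 (add F ((~t -> (~q -> (~p | t))) | t), T ~s):
                F ((~t -> (~q -> (~p | t))) | t): α-rule — add F (~t -> (~q -> (~p | t))), F t.
                F (~t -> (~q -> (~p | t))): α-rule — add T ~t, F (~q -> (~p | t)).
                F (~q -> (~p | t)): α-rule — add T ~q, F (~p | t).
                F (~p | t): α-rule — add F ~p, F t.
                ○ open, literals {p=T, q=F, s=F, t=F}.
0 branches closed, 12 open.
Each open branch fixes some atoms; the unmentioned ones are free. Counting distinct full assignments: branch {s=T} (p, q, r, t) contributes 16 new; branch {r=F} (p, q, s, t) contributes 8 new; branch {q=F} (p, r, s, t) contributes 4 new; branch {s=T} (p, q, r, t) contributes 0 new; branch {s=F} (p, q, r, t) contributes 4 new; branch {q=T} (p, r, s, t) contributes 0 new; branch {s=T, t=T} (p, q, r) contributes 0 new; branch {q=T, s=T} (p, r, t) contributes 0 new; branch {p=F, s=T} (q, r, t) contributes 0 new; branch {s=T, t=T} (p, q, r) contributes 0 new; branch {s=T, t=T} (p, q, r) contributes 0 new; branch {p=T, q=F, s=F, t=F} (r) contributes 0 new. Total: 32.

32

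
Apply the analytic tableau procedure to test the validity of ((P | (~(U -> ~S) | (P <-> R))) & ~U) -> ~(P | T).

Assume the negation and expand:
Initial set: {F (((P | (~(U -> ~S) | (P <-> R))) & ~U) -> ~(P | T))}.
F (((P | (~(U -> ~S) | (P <-> R))) & ~U) -> ~(P | T)): α-rule — add T ((P | (~(U -> ~S) | (P <-> R))) & ~U), F ~(P | T).
T ((P | (~(U -> ~S) | (P <-> R))) & ~U): α-rule — add T (P | (~(U -> ~S) | (P <-> R))), T ~U.
F ~(P | T): β-rule — branch into T P  //  T T.
  branch 1 (add T P):
    T (P | (~(U -> ~S) | (P <-> R))): β-rule — branch into T P  //  T (~(U -> ~S) | (P <-> R)).
      branch 1.1 (add T P):
        ○ open, literals {P=true, U=false}.
      branch 1.2 (add T (~(U -> ~S) | (P <-> R))):
        T (~(U -> ~S) | (P <-> R)): β-rule — branch into T ~(U -> ~S)  //  T (P <-> R).
          branch 1.2.1 (add T ~(U -> ~S)):
            T ~(U -> ~S): α-rule — add T U, F ~S.
            × closes — contains both U and ~U.
          branch 1.2.2 (add T (P <-> R)):
            T (P <-> R): β-rule — branch into T P, T R  //  F P, F R.
              branch 1.2.2.1 (add T P, T R):
                ○ open, literals {P=true, R=true, U=false}.
              branch 1.2.2.2 (add F P, F R):
                × closes — contains both P and ~P.
  branch 2 (add T T):
    T (P | (~(U -> ~S) | (P <-> R))): β-rule — branch into T P  //  T (~(U -> ~S) | (P <-> R)).
      branch 2.1 (add T P):
        ○ open, literals {P=true, T=true, U=false}.
      branch 2.2 (add T (~(U -> ~S) | (P <-> R))):
        T (~(U -> ~S) | (P <-> R)): β-rule — branch into T ~(U -> ~S)  //  T (P <-> R).
          branch 2.2.1 (add T ~(U -> ~S)):
            T ~(U -> ~S): α-rule — add T U, F ~S.
            × closes — contains both U and ~U.
          branch 2.2.2 (add T (P <-> R)):
            T (P <-> R): β-rule — branch into T P, T R  //  F P, F R.
              branch 2.2.2.1 (add T P, T R):
                ○ open, literals {P=true, R=true, T=true, U=false}.
              branch 2.2.2.2 (add F P, F R):
                ○ open, literals {P=false, R=false, T=true, U=false}.
3 branches closed, 5 open.
An open branch gives a countermodel: P=true, U=false (unmentioned atoms arbitrary); under it the original formula is false.

Not valid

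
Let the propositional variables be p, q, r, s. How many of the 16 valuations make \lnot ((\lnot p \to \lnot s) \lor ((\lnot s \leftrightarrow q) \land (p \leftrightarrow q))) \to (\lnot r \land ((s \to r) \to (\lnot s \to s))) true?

15

Initial set: {(\lnot ((\lnot p \to \lnot s) \lor ((\lnot s \leftrightarrow q) \land (p \leftrightarrow q))) \to (\lnot r \land ((s \to r) \to (\lnot s \to s))))}.
(\lnot ((\lnot p \to \lnot s) \lor ((\lnot s \leftrightarrow q) \land (p \leftrightarrow q))) \to (\lnot r \land ((s \to r) \to (\lnot s \to s)))): β-rule — branch into \lnot \lnot ((\lnot p \to \lnot s) \lor ((\lnot s \leftrightarrow q) \land (p \leftrightarrow q)))  //  (\lnot r \land ((s \to r) \to (\lnot s \to s))).
  branch 1 (add \lnot \lnot ((\lnot p \to \lnot s) \lor ((\lnot s \leftrightarrow q) \land (p \leftrightarrow q)))):
    \lnot \lnot ((\lnot p \to \lnot s) \lor ((\lnot s \leftrightarrow q) \land (p \leftrightarrow q))): β-rule — branch into (\lnot p \to \lnot s)  //  ((\lnot s \leftrightarrow q) \land (p \leftrightarrow q)).
      branch 1.1 (add (\lnot p \to \lnot s)):
        (\lnot p \to \lnot s): β-rule — branch into \lnot \lnot p  //  \lnot s.
          branch 1.1.1 (add \lnot \lnot p):
            ○ open, literals {p=T}.
          branch 1.1.2 (add \lnot s):
            ○ open, literals {s=F}.
      branch 1.2 (add ((\lnot s \leftrightarrow q) \land (p \leftrightarrow q))):
        ((\lnot s \leftrightarrow q) \land (p \leftrightarrow q)): α-rule — add (\lnot s \leftrightarrow q), (p \leftrightarrow q).
        (\lnot s \leftrightarrow q): β-rule — branch into \lnot s, q  //  \lnot \lnot s, \lnot q.
          branch 1.2.1 (add \lnot s, q):
            (p \leftrightarrow q): β-rule — branch into p, q  //  \lnot p, \lnot q.
              branch 1.2.1.1 (add p, q):
                ○ open, literals {p=T, q=T, s=F}.
              branch 1.2.1.2 (add \lnot p, \lnot q):
                × closes — contains both q and \lnot q.
          branch 1.2.2 (add \lnot \lnot s, \lnot q):
            (p \leftrightarrow q): β-rule — branch into p, q  //  \lnot p, \lnot q.
              branch 1.2.2.1 (add p, q):
                × closes — contains both q and \lnot q.
              branch 1.2.2.2 (add \lnot p, \lnot q):
                ○ open, literals {p=F, q=F, s=T}.
  branch 2 (add (\lnot r \land ((s \to r) \to (\lnot s \to s)))):
    (\lnot r \land ((s \to r) \to (\lnot s \to s))): α-rule — add \lnot r, ((s \to r) \to (\lnot s \to s)).
    ((s \to r) \to (\lnot s \to s)): β-rule — branch into \lnot (s \to r)  //  (\lnot s \to s).
      branch 2.1 (add \lnot (s \to r)):
        \lnot (s \to r): α-rule — add s, \lnot r.
        ○ open, literals {r=F, s=T}.
      branch 2.2 (add (\lnot s \to s)):
        (\lnot s \to s): β-rule — branch into \lnot \lnot s  //  s.
          branch 2.2.1 (add \lnot \lnot s):
            ○ open, literals {r=F, s=T}.
          branch 2.2.2 (add s):
            ○ open, literals {r=F, s=T}.
2 branches closed, 7 open.
Each open branch fixes some atoms; the unmentioned ones are free. Counting distinct full assignments: branch {p=T} (q, r, s) contributes 8 new; branch {s=F} (p, q, r) contributes 4 new; branch {p=T, q=T, s=F} (r) contributes 0 new; branch {p=F, q=F, s=T} (r) contributes 2 new; branch {r=F, s=T} (p, q) contributes 1 new; branch {r=F, s=T} (p, q) contributes 0 new; branch {r=F, s=T} (p, q) contributes 0 new. Total: 15.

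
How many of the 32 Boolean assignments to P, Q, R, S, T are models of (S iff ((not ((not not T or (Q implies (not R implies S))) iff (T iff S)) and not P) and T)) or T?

Initial set: {((S iff ((not ((not not T or (Q implies (not R implies S))) iff (T iff S)) and not P) and T)) or T)}.
((S iff ((not ((not not T or (Q implies (not R implies S))) iff (T iff S)) and not P) and T)) or T): β-rule — branch into (S iff ((not ((not not T or (Q implies (not R implies S))) iff (T iff S)) and not P) and T))  //  T.
  branch 1 (add (S iff ((not ((not not T or (Q implies (not R implies S))) iff (T iff S)) and not P) and T))):
    (S iff ((not ((not not T or (Q implies (not R implies S))) iff (T iff S)) and not P) and T)): β-rule — branch into S, ((not ((not not T or (Q implies (not R implies S))) iff (T iff S)) and not P) and T)  //  not S, not ((not ((not not T or (Q implies (not R implies S))) iff (T iff S)) and not P) and T).
      branch 1.1 (add S, ((not ((not not T or (Q implies (not R implies S))) iff (T iff S)) and not P) and T)):
        ((not ((not not T or (Q implies (not R implies S))) iff (T iff S)) and not P) and T): α-rule — add (not ((not not T or (Q implies (not R implies S))) iff (T iff S)) and not P), T.
        (not ((not not T or (Q implies (not R implies S))) iff (T iff S)) and not P): α-rule — add not ((not not T or (Q implies (not R implies S))) iff (T iff S)), not P.
        not ((not not T or (Q implies (not R implies S))) iff (T iff S)): β-rule — branch into (not not T or (Q implies (not R implies S))), not (T iff S)  //  not (not not T or (Q implies (not R implies S))), (T iff S).
          branch 1.1.1 (add (not not T or (Q implies (not R implies S))), not (T iff S)):
            (not not T or (Q implies (not R implies S))): β-rule — branch into not not T  //  (Q implies (not R implies S)).
              branch 1.1.1.1 (add not not T):
                not not T: drop double negation, giving T.
                not (T iff S): β-rule — branch into T, not S  //  not T, S.
                  branch 1.1.1.1.1 (add T, not S):
                    × closes — contains both S and not S.
                  branch 1.1.1.1.2 (add not T, S):
                    × closes — contains both T and not T.
              branch 1.1.1.2 (add (Q implies (not R implies S))):
                not (T iff S): β-rule — branch into T, not S  //  not T, S.
                  branch 1.1.1.2.1 (add T, not S):
                    × closes — contains both S and not S.
                  branch 1.1.1.2.2 (add not T, S):
                    × closes — contains both T and not T.
          branch 1.1.2 (add not (not not T or (Q implies (not R implies S))), (T iff S)):
            not (not not T or (Q implies (not R implies S))): α-rule — add not not not T, not (Q implies (not R implies S)).
            not not not T: drop double negation, giving not T.
            × closes — contains both T and not T.
      branch 1.2 (add not S, not ((not ((not not T or (Q implies (not R implies S))) iff (T iff S)) and not P) and T)):
        not ((not ((not not T or (Q implies (not R implies S))) iff (T iff S)) and not P) and T): β-rule — branch into not (not ((not not T or (Q implies (not R implies S))) iff (T iff S)) and not P)  //  not T.
          branch 1.2.1 (add not (not ((not not T or (Q implies (not R implies S))) iff (T iff S)) and not P)):
            not (not ((not not T or (Q implies (not R implies S))) iff (T iff S)) and not P): β-rule — branch into not not ((not not T or (Q implies (not R implies S))) iff (T iff S))  //  not not P.
              branch 1.2.1.1 (add not not ((not not T or (Q implies (not R implies S))) iff (T iff S))):
                not not ((not not T or (Q implies (not R implies S))) iff (T iff S)): β-rule — branch into (not not T or (Q implies (not R implies S))), (T iff S)  //  not (not not T or (Q implies (not R implies S))), not (T iff S).
                  branch 1.2.1.1.1 (add (not not T or (Q implies (not R implies S))), (T iff S)):
                    (not not T or (Q implies (not R implies S))): β-rule — branch into not not T  //  (Q implies (not R implies S)).
                      branch 1.2.1.1.1.1 (add not not T):
                        not not T: drop double negation, giving T.
                        (T iff S): β-rule — branch into T, S  //  not T, not S.
                          branch 1.2.1.1.1.1.1 (add T, S):
                            × closes — contains both S and not S.
                          branch 1.2.1.1.1.1.2 (add not T, not S):
                            × closes — contains both T and not T.
                      branch 1.2.1.1.1.2 (add (Q implies (not R implies S))):
                        (T iff S): β-rule — branch into T, S  //  not T, not S.
                          branch 1.2.1.1.1.2.1 (add T, S):
                            × closes — contains both S and not S.
                          branch 1.2.1.1.1.2.2 (add not T, not S):
                            (Q implies (not R implies S)): β-rule — branch into not Q  //  (not R implies S).
                              branch 1.2.1.1.1.2.2.1 (add not Q):
                                ○ open, literals {Q=0, S=0, T=0}.
                              branch 1.2.1.1.1.2.2.2 (add (not R implies S)):
                                (not R implies S): β-rule — branch into not not R  //  S.
                                  branch 1.2.1.1.1.2.2.2.1 (add not not R):
                                    ○ open, literals {R=1, S=0, T=0}.
                                  branch 1.2.1.1.1.2.2.2.2 (add S):
                                    × closes — contains both S and not S.
                  branch 1.2.1.1.2 (add not (not not T or (Q implies (not R implies S))), not (T iff S)):
                    not (not not T or (Q implies (not R implies S))): α-rule — add not not not T, not (Q implies (not R implies S)).
                    not not not T: drop double negation, giving not T.
                    not (Q implies (not R implies S)): α-rule — add Q, not (not R implies S).
                    not (not R implies S): α-rule — add not R, not S.
                    not (T iff S): β-rule — branch into T, not S  //  not T, S.
                      branch 1.2.1.1.2.1 (add T, not S):
                        × closes — contains both T and not T.
                      branch 1.2.1.1.2.2 (add not T, S):
                        × closes — contains both S and not S.
              branch 1.2.1.2 (add not not P):
                ○ open, literals {P=1, S=0}.
          branch 1.2.2 (add not T):
            ○ open, literals {S=0, T=0}.
  branch 2 (add T):
    ○ open, literals {T=1}.
11 branches closed, 5 open.
Each open branch fixes some atoms; the unmentioned ones are free. Counting distinct full assignments: branch {Q=0, S=0, T=0} (P, R) contributes 4 new; branch {R=1, S=0, T=0} (P, Q) contributes 2 new; branch {P=1, S=0} (Q, R, T) contributes 5 new; branch {S=0, T=0} (P, Q, R) contributes 1 new; branch {T=1} (P, Q, R, S) contributes 12 new. Total: 24.

24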